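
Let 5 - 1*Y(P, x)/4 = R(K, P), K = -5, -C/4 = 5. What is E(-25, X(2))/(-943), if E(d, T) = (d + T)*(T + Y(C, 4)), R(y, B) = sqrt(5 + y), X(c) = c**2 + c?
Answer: 494/943 ≈ 0.52386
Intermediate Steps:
C = -20 (C = -4*5 = -20)
X(c) = c + c**2
Y(P, x) = 20 (Y(P, x) = 20 - 4*sqrt(5 - 5) = 20 - 4*sqrt(0) = 20 - 4*0 = 20 + 0 = 20)
E(d, T) = (20 + T)*(T + d) (E(d, T) = (d + T)*(T + 20) = (T + d)*(20 + T) = (20 + T)*(T + d))
E(-25, X(2))/(-943) = ((2*(1 + 2))**2 + 20*(2*(1 + 2)) + 20*(-25) + (2*(1 + 2))*(-25))/(-943) = ((2*3)**2 + 20*(2*3) - 500 + (2*3)*(-25))*(-1/943) = (6**2 + 20*6 - 500 + 6*(-25))*(-1/943) = (36 + 120 - 500 - 150)*(-1/943) = -494*(-1/943) = 494/943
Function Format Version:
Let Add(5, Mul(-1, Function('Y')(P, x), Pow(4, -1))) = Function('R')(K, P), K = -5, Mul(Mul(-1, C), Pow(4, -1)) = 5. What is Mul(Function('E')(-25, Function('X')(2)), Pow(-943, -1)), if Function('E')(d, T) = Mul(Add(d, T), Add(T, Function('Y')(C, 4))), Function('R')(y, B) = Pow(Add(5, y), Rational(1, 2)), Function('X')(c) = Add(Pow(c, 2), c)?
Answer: Rational(494, 943) ≈ 0.52386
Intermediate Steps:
C = -20 (C = Mul(-4, 5) = -20)
Function('X')(c) = Add(c, Pow(c, 2))
Function('Y')(P, x) = 20 (Function('Y')(P, x) = Add(20, Mul(-4, Pow(Add(5, -5), Rational(1, 2)))) = Add(20, Mul(-4, Pow(0, Rational(1, 2)))) = Add(20, Mul(-4, 0)) = Add(20, 0) = 20)
Function('E')(d, T) = Mul(Add(20, T), Add(T, d)) (Function('E')(d, T) = Mul(Add(d, T), Add(T, 20)) = Mul(Add(T, d), Add(20, T)) = Mul(Add(20, T), Add(T, d)))
Mul(Function('E')(-25, Function('X')(2)), Pow(-943, -1)) = Mul(Add(Pow(Mul(2, Add(1, 2)), 2), Mul(20, Mul(2, Add(1, 2))), Mul(20, -25), Mul(Mul(2, Add(1, 2)), -25)), Pow(-943, -1)) = Mul(Add(Pow(Mul(2, 3), 2), Mul(20, Mul(2, 3)), -500, Mul(Mul(2, 3), -25)), Rational(-1, 943)) = Mul(Add(Pow(6, 2), Mul(20, 6), -500, Mul(6, -25)), Rational(-1, 943)) = Mul(Add(36, 120, -500, -150), Rational(-1, 943)) = Mul(-494, Rational(-1, 943)) = Rational(494, 943)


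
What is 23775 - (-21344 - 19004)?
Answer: 64123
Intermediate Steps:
23775 - (-21344 - 19004) = 23775 - 1*(-40348) = 23775 + 40348 = 64123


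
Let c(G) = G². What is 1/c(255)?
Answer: 1/65025 ≈ 1.5379e-5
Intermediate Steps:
1/c(255) = 1/(255²) = 1/65025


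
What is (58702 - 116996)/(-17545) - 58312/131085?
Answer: 264735398/91995453 ≈ 2.8777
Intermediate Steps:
(58702 - 116996)/(-17545) - 58312/131085 = -58294*(-1/17545) - 58312*1/131085 = 58294/17545 - 58312/131085 = 264735398/91995453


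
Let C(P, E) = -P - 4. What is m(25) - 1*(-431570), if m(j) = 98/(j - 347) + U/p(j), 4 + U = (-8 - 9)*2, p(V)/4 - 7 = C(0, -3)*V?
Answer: 1846255595/4278 ≈ 4.3157e+5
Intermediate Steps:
C(P, E) = -4 - P
p(V) = 28 - 16*V (p(V) = 28 + 4*((-4 - 1*0)*V) = 28 + 4*((-4 + 0)*V) = 28 + 4*(-4*V) = 28 - 16*V)
U = -38 (U = -4 + (-8 - 9)*2 = -4 - 17*2 = -4 - 34 = -38)
m(j) = -38/(28 - 16*j) + 98/(-347 + j) (m(j) = 98/(j - 347) - 38/(28 - 16*j) = 98/(-347 + j) - 38/(28 - 16*j) = -38/(28 - 16*j) + 98/(-347 + j))
m(25) - 1*(-431570) = (-7965 + 803*25)/(2*(-347 + 25)*(-7 + 4*25)) - 1*(-431570) = (½)*(-7965 + 20075)/(-322*(-7 + 100)) + 431570 = (½)*(-1/322)*12110/93 + 431570 = (½)*(-1/322)*(1/93)*12110 + 431570 = -865/4278 + 431570 = 1846255595/4278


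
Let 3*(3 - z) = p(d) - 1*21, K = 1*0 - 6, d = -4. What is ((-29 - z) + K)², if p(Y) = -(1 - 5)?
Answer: 17161/9 ≈ 1906.8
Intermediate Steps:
K = -6 (K = 0 - 6 = -6)
p(Y) = 4 (p(Y) = -1*(-4) = 4)
z = 26/3 (z = 3 - (4 - 1*21)/3 = 3 - (4 - 21)/3 = 3 - ⅓*(-17) = 3 + 17/3 = 26/3 ≈ 8.6667)
((-29 - z) + K)² = ((-29 - 1*26/3) - 6)² = ((-29 - 26/3) - 6)² = (-113/3 - 6)² = (-131/3)² = 17161/9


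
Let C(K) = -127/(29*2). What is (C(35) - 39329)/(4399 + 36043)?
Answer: -2281209/2345636 ≈ -0.97253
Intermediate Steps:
C(K) = -127/58
(C(35) - 39329)/(4399 + 36043) = (-127/58 - 39329)/(4399 + 36043) = -2281209/58/40442 = -2281209/58*1/40442 = -2281209/2345636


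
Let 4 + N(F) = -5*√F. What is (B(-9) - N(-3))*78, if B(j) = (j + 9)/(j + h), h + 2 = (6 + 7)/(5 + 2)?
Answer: 312 + 390*I*√3 ≈ 312.0 + 675.5*I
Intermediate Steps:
h = -⅐ (h = -2 + (6 + 7)/(5 + 2) = -2 + 13/7 = -⅐ ≈ -0.14286)
N(F) = -4 - 5*√F
B(j) = (9 + j)/(-⅐ + j) (B(j) = (j + 9)/(j - ⅐) = (9 + j)/(-⅐ + j))
(B(-9) - N(-3))*78 = (7*(9 - 9)/(-1 + 7*(-9)) - (-4 - 5*I*√3))*78 = (7*0/(-1 - 63) - (-4 - 5*I*√3))*78 = (7*0/(-64) - (-4 - 5*I*√3))*78 = (7*(-1/64)*0 + (4 + 5*I*√3))*78 = (0 + (4 + 5*I*√3))*78 = (4 + 5*I*√3)*78 = 312 + 390*I*√3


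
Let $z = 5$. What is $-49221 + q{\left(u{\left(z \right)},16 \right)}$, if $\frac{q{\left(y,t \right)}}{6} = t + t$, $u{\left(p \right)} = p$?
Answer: $-49029$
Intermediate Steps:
$q{\left(y,t \right)} = 12 t$ ($q{\left(y,t \right)} = 6 \left(t + t\right) = 6 \cdot 2 t = 12 t$)
$-49221 + q{\left(u{\left(z \right)},16 \right)} = -49221 + 12 \cdot 16 = -49221 + 192 = -49029$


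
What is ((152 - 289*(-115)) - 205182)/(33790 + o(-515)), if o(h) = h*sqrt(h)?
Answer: -77399374/17044733 - 1179659*I*sqrt(515)/17044733 ≈ -4.541 - 1.5706*I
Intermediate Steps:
o(h) = h**(3/2)
((152 - 289*(-115)) - 205182)/(33790 + o(-515)) = ((152 - 289*(-115)) - 205182)/(33790 + (-515)**(3/2)) = ((152 + 33235) - 205182)/(33790 - 515*I*sqrt(515)) = (33387 - 205182)/(33790 - 515*I*sqrt(515)) = -171795/(33790 - 515*I*sqrt(515))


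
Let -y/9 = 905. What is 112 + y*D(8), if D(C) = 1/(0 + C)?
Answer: -7249/8 ≈ -906.13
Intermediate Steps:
y = -8145 (y = -9*905 = -8145)
D(C) = 1/C
112 + y*D(8) = 112 - 8145/8 = -7249/8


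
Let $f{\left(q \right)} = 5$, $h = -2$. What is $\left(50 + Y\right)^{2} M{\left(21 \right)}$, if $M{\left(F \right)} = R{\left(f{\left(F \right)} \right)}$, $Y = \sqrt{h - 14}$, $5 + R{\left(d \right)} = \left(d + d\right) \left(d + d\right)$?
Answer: $235980 + 38000 i \approx 2.3598 \cdot 10^{5} + 38000.0 i$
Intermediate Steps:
$R{\left(d \right)} = -5 + 4 d^{2}$ ($R{\left(d \right)} = -5 + \left(d + d\right) \left(d + d\right) = -5 + 2 d 2 d = -5 + 4 d^{2}$)
$Y = 4 i$ ($Y = \sqrt{-2 - 14} = \sqrt{-16} = 4 i \approx 4.0 i$)
$M{\left(F \right)} = 95$ ($M{\left(F \right)} = -5 + 4 \cdot 5^{2} = -5 + 4 \cdot 25 = -5 + 100 = 95$)
$\left(50 + Y\right)^{2} M{\left(21 \right)} = \left(50 + 4 i\right)^{2} \cdot 95 = 95 \left(50 + 4 i\right)^{2}$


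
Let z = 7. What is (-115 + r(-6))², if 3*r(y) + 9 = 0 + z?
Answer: 120409/9 ≈ 13379.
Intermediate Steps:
r(y) = -⅔ (r(y) = -3 + (0 + 7)/3 = -3 + (⅓)*7 = -3 + 7/3 = -⅔)
(-115 + r(-6))² = (-115 - ⅔)² = (-347/3)² = 120409/9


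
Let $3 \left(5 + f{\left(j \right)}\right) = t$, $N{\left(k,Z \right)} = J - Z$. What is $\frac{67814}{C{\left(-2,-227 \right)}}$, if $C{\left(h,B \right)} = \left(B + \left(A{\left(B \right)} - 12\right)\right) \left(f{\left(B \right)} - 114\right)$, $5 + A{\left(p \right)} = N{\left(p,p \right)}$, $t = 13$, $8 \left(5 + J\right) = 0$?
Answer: $\frac{101721}{3784} \approx 26.882$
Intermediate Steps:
$J = -5$ ($J = -5 + \frac{1}{8} \cdot 0 = -5 + 0 = -5$)
$N{\left(k,Z \right)} = -5 - Z$
$f{\left(j \right)} = - \frac{2}{3}$ ($f{\left(j \right)} = -5 + \frac{1}{3} \cdot 13 = -5 + \frac{13}{3} = - \frac{2}{3}$)
$A{\left(p \right)} = -10 - p$ ($A{\left(p \right)} = -5 - \left(5 + p\right) = -10 - p$)
$C{\left(h,B \right)} = \frac{7568}{3}$ ($C{\left(h,B \right)} = \left(B - \left(22 + B\right)\right) \left(- \frac{2}{3} - 114\right) = \left(B - \left(22 + B\right)\right) \left(- \frac{344}{3}\right) = \left(-22\right) \left(- \frac{344}{3}\right) = \frac{7568}{3}$)
$\frac{67814}{C{\left(-2,-227 \right)}} = \frac{67814}{\frac{7568}{3}} = 67814 \cdot \frac{3}{7568} = \frac{101721}{3784}$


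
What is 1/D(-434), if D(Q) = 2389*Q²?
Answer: 1/449982484 ≈ 2.2223e-9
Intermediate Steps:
1/D(-434) = 1/(2389*(-434)²) = 1/(2389*188356) = 1/449982484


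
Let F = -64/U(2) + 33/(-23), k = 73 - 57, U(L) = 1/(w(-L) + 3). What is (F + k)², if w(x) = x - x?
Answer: 16654561/529 ≈ 31483.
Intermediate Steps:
w(x) = 0
U(L) = ⅓ (U(L) = 1/(0 + 3) = 1/3 = ⅓)
k = 16
F = -4449/23 (F = -64/⅓ + 33/(-23) = -64*3 + 33*(-1/23) = -192 - 33/23 = -4449/23 ≈ -193.43)
(F + k)² = (-4449/23 + 16)² = (-4081/23)² = 16654561/529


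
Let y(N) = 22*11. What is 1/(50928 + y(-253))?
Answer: 1/51170 ≈ 1.9543e-5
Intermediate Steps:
y(N) = 242
1/(50928 + y(-253)) = 1/(50928 + 242) = 1/51170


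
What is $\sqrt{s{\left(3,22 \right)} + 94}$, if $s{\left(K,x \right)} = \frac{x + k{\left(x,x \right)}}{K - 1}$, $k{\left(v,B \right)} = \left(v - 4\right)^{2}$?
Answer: $\sqrt{267} \approx 16.34$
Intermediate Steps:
$k{\left(v,B \right)} = \left(-4 + v\right)^{2}$
$s{\left(K,x \right)} = \frac{x + \left(-4 + x\right)^{2}}{-1 + K}$ ($s{\left(K,x \right)} = \frac{x + \left(-4 + x\right)^{2}}{K - 1} = \frac{x + \left(-4 + x\right)^{2}}{-1 + K}$)
$\sqrt{s{\left(3,22 \right)} + 94} = \sqrt{\frac{22 + \left(-4 + 22\right)^{2}}{-1 + 3} + 94} = \sqrt{\frac{22 + 18^{2}}{2} + 94} = \sqrt{\frac{22 + 324}{2} + 94} = \sqrt{\frac{1}{2} \cdot 346 + 94} = \sqrt{173 + 94} = \sqrt{267}$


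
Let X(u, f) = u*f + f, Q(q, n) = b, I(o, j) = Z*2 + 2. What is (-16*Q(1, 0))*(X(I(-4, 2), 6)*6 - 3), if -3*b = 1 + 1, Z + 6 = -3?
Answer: -5792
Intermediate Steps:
Z = -9 (Z = -6 - 3 = -9)
b = -⅔ (b = -(1 + 1)/3 = -⅓*2 = -⅔ ≈ -0.66667)
I(o, j) = -16 (I(o, j) = -9*2 + 2 = -18 + 2 = -16)
Q(q, n) = -⅔
X(u, f) = f + f*u (X(u, f) = f*u + f = f + f*u)
(-16*Q(1, 0))*(X(I(-4, 2), 6)*6 - 3) = (-16*(-⅔))*((6*(1 - 16))*6 - 3) = 32*((6*(-15))*6 - 3)/3 = 32*(-90*6 - 3)/3 = 32*(-540 - 3)/3 = (32/3)*(-543) = -5792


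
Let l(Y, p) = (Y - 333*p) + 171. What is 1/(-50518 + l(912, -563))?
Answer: 1/138044 ≈ 7.2441e-6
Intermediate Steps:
l(Y, p) = 171 + Y - 333*p
1/(-50518 + l(912, -563)) = 1/(-50518 + (171 + 912 - 333*(-563))) = 1/(-50518 + (171 + 912 + 187479)) = 1/(-50518 + 188562) = 1/138044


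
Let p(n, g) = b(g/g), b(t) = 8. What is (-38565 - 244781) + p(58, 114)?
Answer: -283338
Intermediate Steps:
p(n, g) = 8
(-38565 - 244781) + p(58, 114) = (-38565 - 244781) + 8 = -283346 + 8 = -283338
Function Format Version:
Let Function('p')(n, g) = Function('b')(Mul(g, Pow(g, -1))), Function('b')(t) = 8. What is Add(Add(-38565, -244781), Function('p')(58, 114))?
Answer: -283338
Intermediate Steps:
Function('p')(n, g) = 8
Add(Add(-38565, -244781), Function('p')(58, 114)) = Add(Add(-38565, -244781), 8) = Add(-283346, 8) = -283338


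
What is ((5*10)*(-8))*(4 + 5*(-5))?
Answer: 8400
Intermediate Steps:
((5*10)*(-8))*(4 + 5*(-5)) = (50*(-8))*(4 - 25) = -400*(-21) = 8400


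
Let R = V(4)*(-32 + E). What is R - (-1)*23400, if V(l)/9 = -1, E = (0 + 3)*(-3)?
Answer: 23769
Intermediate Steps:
E = -9 (E = 3*(-3) = -9)
V(l) = -9 (V(l) = 9*(-1) = -9)
R = 369 (R = -9*(-32 - 9) = -9*(-41) = 369)
R - (-1)*23400 = 369 - (-1)*23400 = 369 - 1*(-23400) = 369 + 23400 = 23769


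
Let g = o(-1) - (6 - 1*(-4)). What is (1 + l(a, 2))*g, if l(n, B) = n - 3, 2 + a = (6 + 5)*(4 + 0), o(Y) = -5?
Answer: -600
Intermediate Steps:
a = 42 (a = -2 + (6 + 5)*(4 + 0) = -2 + 11*4 = -2 + 44 = 42)
g = -15 (g = -5 - (6 - 1*(-4)) = -5 - (6 + 4) = -5 - 1*10 = -5 - 10 = -15)
l(n, B) = -3 + n
(1 + l(a, 2))*g = (1 + (-3 + 42))*(-15) = (1 + 39)*(-15) = 40*(-15) = -600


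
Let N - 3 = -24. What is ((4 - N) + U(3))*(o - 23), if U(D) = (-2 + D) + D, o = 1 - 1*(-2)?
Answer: -580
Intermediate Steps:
N = -21 (N = 3 - 24 = -21)
o = 3 (o = 1 + 2 = 3)
U(D) = -2 + 2*D
((4 - N) + U(3))*(o - 23) = ((4 - 1*(-21)) + (-2 + 2*3))*(3 - 23) = ((4 + 21) + (-2 + 6))*(-20) = (25 + 4)*(-20) = 29*(-20) = -580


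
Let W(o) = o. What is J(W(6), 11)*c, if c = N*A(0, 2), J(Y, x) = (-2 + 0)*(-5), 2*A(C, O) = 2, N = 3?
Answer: 30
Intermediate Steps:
A(C, O) = 1 (A(C, O) = (½)*2 = 1)
J(Y, x) = 10 (J(Y, x) = -2*(-5) = 10)
c = 3 (c = 3*1 = 3)
J(W(6), 11)*c = 10*3 = 30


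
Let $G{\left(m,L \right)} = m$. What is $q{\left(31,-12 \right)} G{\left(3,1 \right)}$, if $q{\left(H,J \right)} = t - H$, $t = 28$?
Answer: $-9$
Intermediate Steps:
$q{\left(H,J \right)} = 28 - H$
$q{\left(31,-12 \right)} G{\left(3,1 \right)} = \left(28 - 31\right) 3 = \left(-3\right) 3 = -9$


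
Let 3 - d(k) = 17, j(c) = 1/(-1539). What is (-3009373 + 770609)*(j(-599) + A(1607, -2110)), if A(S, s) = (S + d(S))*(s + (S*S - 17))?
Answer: -14162392147884628252/1539 ≈ -9.2023e+15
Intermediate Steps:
j(c) = -1/1539
d(k) = -14 (d(k) = 3 - 1*17 = 3 - 17 = -14)
A(S, s) = (-14 + S)*(-17 + s + S²) (A(S, s) = (S - 14)*(s + (S*S - 17)) = (-14 + S)*(s + (S² - 17)) = (-14 + S)*(s + (-17 + S²)) = (-14 + S)*(-17 + s + S²))
(-3009373 + 770609)*(j(-599) + A(1607, -2110)) = (-3009373 + 770609)*(-1/1539 + (238 + 1607³ - 17*1607 - 14*(-2110) - 14*1607² + 1607*(-2110))) = -2238764*(-1/1539 + (238 + 4149995543 - 27319 + 29540 - 14*2582449 - 3390770)) = -2238764*(-1/1539 + (238 + 4149995543 - 27319 + 29540 - 36154286 - 3390770)) = -2238764*(-1/1539 + 4110452946) = -2238764*6325987083893/1539 = -14162392147884628252/1539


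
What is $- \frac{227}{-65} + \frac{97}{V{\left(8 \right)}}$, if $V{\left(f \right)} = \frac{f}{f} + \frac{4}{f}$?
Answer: $\frac{13291}{195} \approx 68.159$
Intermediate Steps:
$V{\left(f \right)} = 1 + \frac{4}{f}$
$- \frac{227}{-65} + \frac{97}{V{\left(8 \right)}} = - \frac{227}{-65} + \frac{97}{\frac{1}{8} \left(4 + 8\right)} = \left(-227\right) \left(- \frac{1}{65}\right) + \frac{97}{\frac{1}{8} \cdot 12} = \frac{227}{65} + \frac{97}{\frac{3}{2}} = \frac{227}{65} + 97 \cdot \frac{2}{3} = \frac{227}{65} + \frac{194}{3} = \frac{13291}{195}$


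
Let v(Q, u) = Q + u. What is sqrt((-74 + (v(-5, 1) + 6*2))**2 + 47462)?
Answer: sqrt(51818) ≈ 227.64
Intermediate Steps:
sqrt((-74 + (v(-5, 1) + 6*2))**2 + 47462) = sqrt((-74 + ((-5 + 1) + 6*2))**2 + 47462) = sqrt((-74 + (-4 + 12))**2 + 47462) = sqrt((-74 + 8)**2 + 47462) = sqrt((-66)**2 + 47462) = sqrt(4356 + 47462) = sqrt(51818)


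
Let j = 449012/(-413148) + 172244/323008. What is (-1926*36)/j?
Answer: 578306048148864/4617012749 ≈ 1.2526e+5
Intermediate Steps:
j = -4617012749/8340631824 (j = 449012*(-1/413148) + 172244*(1/323008) = -112253/103287 + 43061/80752 = -4617012749/8340631824 ≈ -0.55356)
(-1926*36)/j = (-1926*36)/(-4617012749/8340631824) = -69336*(-8340631824/4617012749) = 578306048148864/4617012749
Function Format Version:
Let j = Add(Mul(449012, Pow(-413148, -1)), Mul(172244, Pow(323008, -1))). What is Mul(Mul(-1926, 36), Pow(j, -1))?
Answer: Rational(578306048148864, 4617012749) ≈ 1.2526e+5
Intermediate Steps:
j = Rational(-4617012749, 8340631824) (j = Add(Mul(449012, Rational(-1, 413148)), Mul(172244, Rational(1, 323008))) = Add(Rational(-112253, 103287), Rational(43061, 80752)) = Rational(-4617012749, 8340631824) ≈ -0.55356)
Mul(Mul(-1926, 36), Pow(j, -1)) = Mul(Mul(-1926, 36), Pow(Rational(-4617012749, 8340631824), -1)) = Mul(-69336, Rational(-8340631824, 4617012749)) = Rational(578306048148864, 4617012749)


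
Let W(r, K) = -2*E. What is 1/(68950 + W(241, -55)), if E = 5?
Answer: 1/68940 ≈ 1.4505e-5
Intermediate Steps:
W(r, K) = -10 (W(r, K) = -2*5 = -10)
1/(68950 + W(241, -55)) = 1/(68950 - 10) = 1/68940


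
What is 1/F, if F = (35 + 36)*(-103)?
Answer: -1/7313 ≈ -0.00013674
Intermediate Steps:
F = -7313 (F = 71*(-103) = -7313)
1/F = 1/(-7313) = -1/7313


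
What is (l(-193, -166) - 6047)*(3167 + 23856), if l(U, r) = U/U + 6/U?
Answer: -31532706332/193 ≈ -1.6338e+8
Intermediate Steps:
l(U, r) = 1 + 6/U
(l(-193, -166) - 6047)*(3167 + 23856) = ((6 - 193)/(-193) - 6047)*(3167 + 23856) = (-1/193*(-187) - 6047)*27023 = (187/193 - 6047)*27023 = -1166884/193*27023 = -31532706332/193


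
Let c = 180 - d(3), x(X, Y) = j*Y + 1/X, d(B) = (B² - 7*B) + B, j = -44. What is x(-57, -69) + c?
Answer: 183824/57 ≈ 3225.0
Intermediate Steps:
d(B) = B² - 6*B
x(X, Y) = 1/X - 44*Y (x(X, Y) = -44*Y + 1/X = 1/X - 44*Y)
c = 189 (c = 180 - 3*(-6 + 3) = 180 - 3*(-3) = 180 - 1*(-9) = 180 + 9 = 189)
x(-57, -69) + c = (1/(-57) - 44*(-69)) + 189 = (-1/57 + 3036) + 189 = 173051/57 + 189 = 183824/57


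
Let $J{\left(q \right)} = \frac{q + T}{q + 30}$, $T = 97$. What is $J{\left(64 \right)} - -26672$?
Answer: $\frac{2507329}{94} \approx 26674.0$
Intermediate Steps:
$J{\left(q \right)} = \frac{97 + q}{30 + q}$ ($J{\left(q \right)} = \frac{q + 97}{q + 30} = \frac{97 + q}{30 + q}$)
$J{\left(64 \right)} - -26672 = \frac{97 + 64}{30 + 64} - -26672 = \frac{1}{94} \cdot 161 + 26672 = \frac{161}{94} + 26672 = \frac{2507329}{94}$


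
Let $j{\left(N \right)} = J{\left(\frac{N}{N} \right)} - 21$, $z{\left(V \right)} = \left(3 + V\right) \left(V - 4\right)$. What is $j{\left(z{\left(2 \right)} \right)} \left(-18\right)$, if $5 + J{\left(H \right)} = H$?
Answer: $450$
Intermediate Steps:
$J{\left(H \right)} = -5 + H$
$z{\left(V \right)} = \left(-4 + V\right) \left(3 + V\right)$ ($z{\left(V \right)} = \left(3 + V\right) \left(-4 + V\right) = \left(-4 + V\right) \left(3 + V\right)$)
$j{\left(N \right)} = -25$ ($j{\left(N \right)} = \left(-5 + \frac{N}{N}\right) - 21 = \left(-5 + 1\right) - 21 = -4 - 21 = -25$)
$j{\left(z{\left(2 \right)} \right)} \left(-18\right) = \left(-25\right) \left(-18\right) = 450$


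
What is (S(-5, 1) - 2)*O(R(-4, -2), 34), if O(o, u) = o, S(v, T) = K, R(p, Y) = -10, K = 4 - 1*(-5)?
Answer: -70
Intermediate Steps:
K = 9 (K = 4 + 5 = 9)
S(v, T) = 9
(S(-5, 1) - 2)*O(R(-4, -2), 34) = (9 - 2)*(-10) = 7*(-10) = -70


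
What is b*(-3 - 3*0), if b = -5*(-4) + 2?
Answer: -66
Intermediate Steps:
b = 22 (b = 20 + 2 = 22)
b*(-3 - 3*0) = 22*(-3 - 3*0) = 22*(-3 + 0) = 22*(-3) = -66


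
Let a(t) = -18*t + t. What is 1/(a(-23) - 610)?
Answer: -1/219 ≈ -0.0045662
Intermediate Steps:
a(t) = -17*t
1/(a(-23) - 610) = 1/(-17*(-23) - 610) = 1/(391 - 610) = 1/(-219) = -1/219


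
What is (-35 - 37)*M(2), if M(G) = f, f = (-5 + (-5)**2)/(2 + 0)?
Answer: -720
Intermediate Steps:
f = 10 (f = (-5 + 25)/2 = 20*(1/2) = 10)
M(G) = 10
(-35 - 37)*M(2) = (-35 - 37)*10 = -72*10 = -720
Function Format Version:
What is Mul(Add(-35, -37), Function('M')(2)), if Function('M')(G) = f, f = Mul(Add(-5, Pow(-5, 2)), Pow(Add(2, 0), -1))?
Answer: -720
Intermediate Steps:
f = 10 (f = Mul(Add(-5, 25), Pow(2, -1)) = Mul(20, Rational(1, 2)) = 10)
Function('M')(G) = 10
Mul(Add(-35, -37), Function('M')(2)) = Mul(Add(-35, -37), 10) = Mul(-72, 10) = -720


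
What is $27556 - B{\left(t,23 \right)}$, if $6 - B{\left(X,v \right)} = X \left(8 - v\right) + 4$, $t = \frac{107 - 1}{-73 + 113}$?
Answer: $\frac{110057}{4} \approx 27514.0$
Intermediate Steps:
$t = \frac{53}{20}$ ($t = \frac{106}{40} = 106 \cdot \frac{1}{40} = \frac{53}{20} \approx 2.65$)
$B{\left(X,v \right)} = 2 - X \left(8 - v\right)$ ($B{\left(X,v \right)} = 6 - \left(X \left(8 - v\right) + 4\right) = 6 - \left(4 + X \left(8 - v\right)\right) = 2 - X \left(8 - v\right)$)
$27556 - B{\left(t,23 \right)} = 27556 - \left(2 - \frac{106}{5} + \frac{53}{20} \cdot 23\right) = 27556 - \left(2 - \frac{106}{5} + \frac{1219}{20}\right) = 27556 - \frac{167}{4} = \frac{110057}{4}$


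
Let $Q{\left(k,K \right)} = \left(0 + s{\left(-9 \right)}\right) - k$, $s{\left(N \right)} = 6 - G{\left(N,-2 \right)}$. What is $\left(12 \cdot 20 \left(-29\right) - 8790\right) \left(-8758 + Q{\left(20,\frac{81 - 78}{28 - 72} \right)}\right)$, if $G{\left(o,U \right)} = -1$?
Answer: $138143250$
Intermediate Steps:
$s{\left(N \right)} = 7$ ($s{\left(N \right)} = 6 - -1 = 6 + 1 = 7$)
$Q{\left(k,K \right)} = 7 - k$ ($Q{\left(k,K \right)} = \left(0 + 7\right) - k = 7 - k$)
$\left(12 \cdot 20 \left(-29\right) - 8790\right) \left(-8758 + Q{\left(20,\frac{81 - 78}{28 - 72} \right)}\right) = \left(12 \cdot 20 \left(-29\right) - 8790\right) \left(-8758 + \left(7 - 20\right)\right) = \left(240 \left(-29\right) - 8790\right) \left(-8758 + \left(7 - 20\right)\right) = \left(-6960 - 8790\right) \left(-8758 - 13\right) = \left(-15750\right) \left(-8771\right) = 138143250$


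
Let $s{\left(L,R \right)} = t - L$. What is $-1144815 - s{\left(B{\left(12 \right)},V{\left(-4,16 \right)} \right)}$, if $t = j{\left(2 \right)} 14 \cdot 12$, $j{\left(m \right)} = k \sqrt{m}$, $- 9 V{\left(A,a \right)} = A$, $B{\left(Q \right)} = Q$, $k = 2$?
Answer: $-1144803 - 336 \sqrt{2} \approx -1.1453 \cdot 10^{6}$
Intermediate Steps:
$V{\left(A,a \right)} = - \frac{A}{9}$
$j{\left(m \right)} = 2 \sqrt{m}$
$t = 336 \sqrt{2}$ ($t = 2 \sqrt{2} \cdot 14 \cdot 12 = 28 \sqrt{2} \cdot 12 = 336 \sqrt{2} \approx 475.18$)
$s{\left(L,R \right)} = - L + 336 \sqrt{2}$ ($s{\left(L,R \right)} = 336 \sqrt{2} - L = - L + 336 \sqrt{2}$)
$-1144815 - s{\left(B{\left(12 \right)},V{\left(-4,16 \right)} \right)} = -1144815 - \left(\left(-1\right) 12 + 336 \sqrt{2}\right) = -1144815 - \left(-12 + 336 \sqrt{2}\right) = -1144815 + \left(12 - 336 \sqrt{2}\right) = -1144803 - 336 \sqrt{2}$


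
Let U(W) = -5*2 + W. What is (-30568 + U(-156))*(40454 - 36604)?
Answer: -118325900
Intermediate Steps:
U(W) = -10 + W
(-30568 + U(-156))*(40454 - 36604) = (-30568 + (-10 - 156))*(40454 - 36604) = (-30568 - 166)*3850 = -30734*3850 = -118325900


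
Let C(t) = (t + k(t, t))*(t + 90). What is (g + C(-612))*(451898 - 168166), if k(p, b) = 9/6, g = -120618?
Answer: 56196811116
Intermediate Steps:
k(p, b) = 3/2 (k(p, b) = 9*(⅙) = 3/2)
C(t) = (90 + t)*(3/2 + t) (C(t) = (t + 3/2)*(t + 90) = (3/2 + t)*(90 + t) = (90 + t)*(3/2 + t))
(g + C(-612))*(451898 - 168166) = (-120618 + (135 + (-612)² + (183/2)*(-612)))*(451898 - 168166) = (-120618 + (135 + 374544 - 55998))*283732 = (-120618 + 318681)*283732 = 198063*283732 = 56196811116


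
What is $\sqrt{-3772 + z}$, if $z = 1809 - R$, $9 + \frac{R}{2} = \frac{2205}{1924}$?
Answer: $\frac{i \sqrt{1802109790}}{962} \approx 44.128 i$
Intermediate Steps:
$R = - \frac{15111}{962}$ ($R = -18 + 2 \cdot \frac{2205}{1924} = -18 + \frac{2205}{962} = - \frac{15111}{962} \approx -15.708$)
$z = \frac{1755369}{962}$ ($z = 1809 - - \frac{15111}{962} = 1809 + \frac{15111}{962} = \frac{1755369}{962} \approx 1824.7$)
$\sqrt{-3772 + z} = \sqrt{-3772 + \frac{1755369}{962}} = \sqrt{- \frac{1873295}{962}} = \frac{i \sqrt{1802109790}}{962}$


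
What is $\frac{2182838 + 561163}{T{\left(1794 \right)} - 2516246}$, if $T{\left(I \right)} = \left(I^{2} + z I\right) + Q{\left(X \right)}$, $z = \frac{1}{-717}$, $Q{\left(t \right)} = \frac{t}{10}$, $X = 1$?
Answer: $\frac{2186054130}{559409453} \approx 3.9078$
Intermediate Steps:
$Q{\left(t \right)} = \frac{t}{10}$ ($Q{\left(t \right)} = t \frac{1}{10} = \frac{t}{10}$)
$z = - \frac{1}{717} \approx -0.0013947$
$T{\left(I \right)} = \frac{1}{10} + I^{2} - \frac{I}{717}$ ($T{\left(I \right)} = \left(I^{2} - \frac{I}{717}\right) + \frac{1}{10} \cdot 1 = \left(I^{2} - \frac{I}{717}\right) + \frac{1}{10} = \frac{1}{10} + I^{2} - \frac{I}{717}$)
$\frac{2182838 + 561163}{T{\left(1794 \right)} - 2516246} = \frac{2182838 + 561163}{\left(\frac{1}{10} + 1794^{2} - \frac{598}{239}\right) - 2516246} = \frac{2744001}{\left(\frac{1}{10} + 3218436 - \frac{598}{239}\right) - 2516246} = \frac{2744001}{\frac{7692056299}{2390} - 2516246} = \frac{2744001}{\frac{1678228359}{2390}} = 2744001 \cdot \frac{2390}{1678228359} = \frac{2186054130}{559409453}$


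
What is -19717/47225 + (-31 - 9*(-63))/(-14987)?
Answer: -320811279/707761075 ≈ -0.45328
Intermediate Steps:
-19717/47225 + (-31 - 9*(-63))/(-14987) = -19717*1/47225 + (-31 + 567)*(-1/14987) = -19717/47225 + 536*(-1/14987) = -19717/47225 - 536/14987 = -320811279/707761075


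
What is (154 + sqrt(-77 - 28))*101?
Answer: 15554 + 101*I*sqrt(105) ≈ 15554.0 + 1034.9*I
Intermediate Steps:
(154 + sqrt(-77 - 28))*101 = (154 + sqrt(-105))*101 = (154 + I*sqrt(105))*101 = 15554 + 101*I*sqrt(105)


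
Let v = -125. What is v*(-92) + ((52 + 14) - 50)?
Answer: 11516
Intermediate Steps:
v*(-92) + ((52 + 14) - 50) = -125*(-92) + ((52 + 14) - 50) = 11500 + (66 - 50) = 11500 + 16 = 11516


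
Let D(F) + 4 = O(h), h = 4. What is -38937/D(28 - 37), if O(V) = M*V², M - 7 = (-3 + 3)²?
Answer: -12979/36 ≈ -360.53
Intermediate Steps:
M = 7 (M = 7 + (-3 + 3)² = 7 + 0² = 7 + 0 = 7)
O(V) = 7*V²
D(F) = 108 (D(F) = -4 + 7*4² = -4 + 7*16 = -4 + 112 = 108)
-38937/D(28 - 37) = -38937/108 = -38937*1/108 = -12979/36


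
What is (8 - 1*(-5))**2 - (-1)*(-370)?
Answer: -201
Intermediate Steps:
(8 - 1*(-5))**2 - (-1)*(-370) = (8 + 5)**2 - 1*370 = 13**2 - 370 = 169 - 370 = -201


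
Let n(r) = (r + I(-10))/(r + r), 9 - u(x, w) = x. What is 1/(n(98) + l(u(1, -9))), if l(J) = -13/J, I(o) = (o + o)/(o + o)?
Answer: -392/439 ≈ -0.89294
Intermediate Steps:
u(x, w) = 9 - x
I(o) = 1 (I(o) = (2*o)/((2*o)) = (2*o)*(1/(2*o)) = 1)
n(r) = (1 + r)/(2*r) (n(r) = (r + 1)/(r + r) = (1 + r)/((2*r)) = (1 + r)*(1/(2*r)) = (1 + r)/(2*r))
1/(n(98) + l(u(1, -9))) = 1/((½)*(1 + 98)/98 - 13/(9 - 1*1)) = 1/((½)*(1/98)*99 - 13/(9 - 1)) = 1/(99/196 - 13/8) = 1/(-439/392) = -392/439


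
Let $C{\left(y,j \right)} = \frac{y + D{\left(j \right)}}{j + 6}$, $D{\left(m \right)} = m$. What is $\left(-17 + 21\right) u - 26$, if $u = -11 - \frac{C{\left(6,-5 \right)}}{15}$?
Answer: $- \frac{1054}{15} \approx -70.267$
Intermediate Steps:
$C{\left(y,j \right)} = \frac{j + y}{6 + j}$ ($C{\left(y,j \right)} = \frac{y + j}{j + 6} = \frac{j + y}{6 + j}$)
$u = - \frac{166}{15}$ ($u = -11 - \frac{\frac{1}{6 - 5} \left(-5 + 6\right)}{15} = -11 - 1^{-1} \cdot 1 \cdot \frac{1}{15} = -11 - 1 \cdot 1 \cdot \frac{1}{15} = -11 - 1 \cdot \frac{1}{15} = -11 - \frac{1}{15} = - \frac{166}{15} \approx -11.067$)
$\left(-17 + 21\right) u - 26 = \left(-17 + 21\right) \left(- \frac{166}{15}\right) - 26 = 4 \left(- \frac{166}{15}\right) - 26 = - \frac{664}{15} - 26 = - \frac{1054}{15}$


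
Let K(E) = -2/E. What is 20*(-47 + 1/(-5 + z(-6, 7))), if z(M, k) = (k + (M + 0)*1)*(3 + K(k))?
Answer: -3795/4 ≈ -948.75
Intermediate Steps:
z(M, k) = (3 - 2/k)*(M + k) (z(M, k) = (k + (M + 0)*1)*(3 - 2/k) = (k + M*1)*(3 - 2/k) = (k + M)*(3 - 2/k) = (M + k)*(3 - 2/k) = (3 - 2/k)*(M + k))
20*(-47 + 1/(-5 + z(-6, 7))) = 20*(-47 + 1/(-5 + (-2 + 3*(-6) + 3*7 - 2*(-6)/7))) = 20*(-47 + 1/(-5 + (-2 - 18 + 21 - 2*(-6)*⅐))) = 20*(-47 + 1/(-5 + (-2 - 18 + 21 + 12/7))) = 20*(-47 + 1/(-5 + 19/7)) = 20*(-47 + 1/(-16/7)) = 20*(-47 - 7/16) = 20*(-759/16) = -3795/4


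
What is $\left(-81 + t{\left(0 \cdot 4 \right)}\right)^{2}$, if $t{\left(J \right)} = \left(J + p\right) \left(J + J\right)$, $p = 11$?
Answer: $6561$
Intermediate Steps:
$t{\left(J \right)} = 2 J \left(11 + J\right)$ ($t{\left(J \right)} = \left(J + 11\right) \left(J + J\right) = \left(11 + J\right) 2 J = 2 J \left(11 + J\right)$)
$\left(-81 + t{\left(0 \cdot 4 \right)}\right)^{2} = \left(-81 + 2 \cdot 0 \cdot 4 \left(11 + 0 \cdot 4\right)\right)^{2} = \left(-81 + 2 \cdot 0 \left(11 + 0\right)\right)^{2} = \left(-81 + 2 \cdot 0 \cdot 11\right)^{2} = \left(-81 + 0\right)^{2} = \left(-81\right)^{2} = 6561$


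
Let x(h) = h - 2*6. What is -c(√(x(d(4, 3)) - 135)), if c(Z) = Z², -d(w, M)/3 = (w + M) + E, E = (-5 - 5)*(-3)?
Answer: 258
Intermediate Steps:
E = 30 (E = -10*(-3) = 30)
d(w, M) = -90 - 3*M - 3*w (d(w, M) = -3*((w + M) + 30) = -3*((M + w) + 30) = -3*(30 + M + w) = -90 - 3*M - 3*w)
x(h) = -12 + h (x(h) = h - 12 = -12 + h)
-c(√(x(d(4, 3)) - 135)) = -(√((-12 + (-90 - 3*3 - 3*4)) - 135))² = -(√((-12 + (-90 - 9 - 12)) - 135))² = -(√((-12 - 111) - 135))² = -(√(-123 - 135))² = -(√(-258))² = -(I*√258)² = -1*(-258) = 258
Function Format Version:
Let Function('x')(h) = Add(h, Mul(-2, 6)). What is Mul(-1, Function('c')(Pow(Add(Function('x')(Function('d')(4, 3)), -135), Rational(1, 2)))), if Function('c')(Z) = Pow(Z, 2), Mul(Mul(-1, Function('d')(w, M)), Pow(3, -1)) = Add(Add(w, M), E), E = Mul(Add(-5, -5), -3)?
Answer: 258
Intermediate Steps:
E = 30 (E = Mul(-10, -3) = 30)
Function('d')(w, M) = Add(-90, Mul(-3, M), Mul(-3, w)) (Function('d')(w, M) = Mul(-3, Add(Add(w, M), 30)) = Mul(-3, Add(Add(M, w), 30)) = Mul(-3, Add(30, M, w)) = Add(-90, Mul(-3, M), Mul(-3, w)))
Function('x')(h) = Add(-12, h) (Function('x')(h) = Add(h, -12) = Add(-12, h))
Mul(-1, Function('c')(Pow(Add(Function('x')(Function('d')(4, 3)), -135), Rational(1, 2)))) = Mul(-1, Pow(Pow(Add(Add(-12, Add(-90, Mul(-3, 3), Mul(-3, 4))), -135), Rational(1, 2)), 2)) = Mul(-1, Pow(Pow(Add(Add(-12, Add(-90, -9, -12)), -135), Rational(1, 2)), 2)) = Mul(-1, Pow(Pow(Add(Add(-12, -111), -135), Rational(1, 2)), 2)) = Mul(-1, Pow(Pow(Add(-123, -135), Rational(1, 2)), 2)) = Mul(-1, Pow(Pow(-258, Rational(1, 2)), 2)) = Mul(-1, Pow(Mul(I, Pow(258, Rational(1, 2))), 2)) = Mul(-1, -258) = 258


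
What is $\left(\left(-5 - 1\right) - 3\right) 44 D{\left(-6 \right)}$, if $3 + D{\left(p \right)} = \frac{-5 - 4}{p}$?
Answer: $594$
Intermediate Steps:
$D{\left(p \right)} = -3 - \frac{9}{p}$ ($D{\left(p \right)} = -3 + \frac{-5 - 4}{p} = -3 - \frac{9}{p}$)
$\left(\left(-5 - 1\right) - 3\right) 44 D{\left(-6 \right)} = \left(\left(-5 - 1\right) - 3\right) 44 \left(-3 - \frac{9}{-6}\right) = \left(-6 - 3\right) 44 \left(-3 - - \frac{3}{2}\right) = - 9 \cdot 44 \left(-3 + \frac{3}{2}\right) = - 9 \cdot 44 \left(- \frac{3}{2}\right) = \left(-9\right) \left(-66\right) = 594$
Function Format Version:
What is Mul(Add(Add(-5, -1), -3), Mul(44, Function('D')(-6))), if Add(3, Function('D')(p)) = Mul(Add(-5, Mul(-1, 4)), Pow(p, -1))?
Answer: 594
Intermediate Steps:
Function('D')(p) = Add(-3, Mul(-9, Pow(p, -1))) (Function('D')(p) = Add(-3, Mul(Add(-5, Mul(-1, 4)), Pow(p, -1))) = Add(-3, Mul(Add(-5, -4), Pow(p, -1))) = Add(-3, Mul(-9, Pow(p, -1))))
Mul(Add(Add(-5, -1), -3), Mul(44, Function('D')(-6))) = Mul(Add(Add(-5, -1), -3), Mul(44, Add(-3, Mul(-9, Pow(-6, -1))))) = Mul(Add(-6, -3), Mul(44, Add(-3, Mul(-9, Rational(-1, 6))))) = Mul(-9, Mul(44, Add(-3, Rational(3, 2)))) = Mul(-9, Mul(44, Rational(-3, 2))) = Mul(-9, -66) = 594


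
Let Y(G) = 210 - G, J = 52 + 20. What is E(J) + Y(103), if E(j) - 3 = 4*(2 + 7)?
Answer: 146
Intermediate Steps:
J = 72
E(j) = 39 (E(j) = 3 + 4*(2 + 7) = 3 + 4*9 = 3 + 36 = 39)
E(J) + Y(103) = 39 + (210 - 1*103) = 39 + (210 - 103) = 39 + 107 = 146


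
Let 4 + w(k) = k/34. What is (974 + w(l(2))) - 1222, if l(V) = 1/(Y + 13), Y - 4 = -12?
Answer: -42839/170 ≈ -251.99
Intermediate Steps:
Y = -8 (Y = 4 - 12 = -8)
l(V) = ⅕ (l(V) = 1/(-8 + 13) = 1/5 = ⅕)
w(k) = -4 + k/34
(974 + w(l(2))) - 1222 = (974 + (-4 + (1/34)*(⅕))) - 1222 = (974 + (-4 + 1/170)) - 1222 = (974 - 679/170) - 1222 = 164901/170 - 1222 = -42839/170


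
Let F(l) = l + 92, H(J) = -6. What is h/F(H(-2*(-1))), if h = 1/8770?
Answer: 1/754220 ≈ 1.3259e-6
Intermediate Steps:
F(l) = 92 + l
h = 1/8770 ≈ 0.00011403
h/F(H(-2*(-1))) = 1/(8770*(92 - 6)) = (1/8770)/86 = (1/8770)*(1/86) = 1/754220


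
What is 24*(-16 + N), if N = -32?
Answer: -1152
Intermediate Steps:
24*(-16 + N) = 24*(-16 - 32) = 24*(-48) = -1152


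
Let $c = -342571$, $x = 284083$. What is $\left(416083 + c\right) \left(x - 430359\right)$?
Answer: $-10753041312$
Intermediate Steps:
$\left(416083 + c\right) \left(x - 430359\right) = \left(416083 - 342571\right) \left(284083 - 430359\right) = 73512 \left(-146276\right) = -10753041312$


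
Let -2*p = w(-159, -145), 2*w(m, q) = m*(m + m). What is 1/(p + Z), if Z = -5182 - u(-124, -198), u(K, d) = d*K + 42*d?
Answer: -2/68117 ≈ -2.9361e-5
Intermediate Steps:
u(K, d) = 42*d + K*d (u(K, d) = K*d + 42*d = 42*d + K*d)
w(m, q) = m² (w(m, q) = (m*(m + m))/2 = (m*(2*m))/2 = (2*m²)/2 = m²)
p = -25281/2 (p = -½*(-159)² = -½*25281 = -25281/2 ≈ -12641.)
Z = -21418 (Z = -5182 - (-198)*(42 - 124) = -5182 - (-198)*(-82) = -5182 - 1*16236 = -5182 - 16236 = -21418)
1/(p + Z) = 1/(-25281/2 - 21418) = 1/(-68117/2) = -2/68117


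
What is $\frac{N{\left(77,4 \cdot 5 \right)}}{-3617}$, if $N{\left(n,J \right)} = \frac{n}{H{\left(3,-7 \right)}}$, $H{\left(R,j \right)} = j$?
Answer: $\frac{11}{3617} \approx 0.0030412$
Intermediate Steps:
$N{\left(n,J \right)} = - \frac{n}{7}$ ($N{\left(n,J \right)} = \frac{n}{-7} = n \left(- \frac{1}{7}\right) = - \frac{n}{7}$)
$\frac{N{\left(77,4 \cdot 5 \right)}}{-3617} = \frac{\left(- \frac{1}{7}\right) 77}{-3617} = \left(-11\right) \left(- \frac{1}{3617}\right) = \frac{11}{3617}$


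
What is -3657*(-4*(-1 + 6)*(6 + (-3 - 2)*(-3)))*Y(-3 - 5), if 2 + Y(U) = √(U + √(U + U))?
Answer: -3071880 + 3071880*√(-2 + I) ≈ -2.0165e+6 + 4.4706e+6*I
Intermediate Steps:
Y(U) = -2 + √(U + √2*√U) (Y(U) = -2 + √(U + √(U + U)) = -2 + √(U + √(2*U)) = -2 + √(U + √2*√U))
-3657*(-4*(-1 + 6)*(6 + (-3 - 2)*(-3)))*Y(-3 - 5) = -3657*(-4*(-1 + 6)*(6 + (-3 - 2)*(-3)))*(-2 + √((-3 - 5) + √2*√(-3 - 5))) = -3657*(-20*(6 - 5*(-3)))*(-2 + √(-8 + √2*√(-8))) = -3657*(-20*(6 + 15))*(-2 + √(-8 + √2*(2*I*√2))) = -3657*(-20*21)*(-2 + √(-8 + 4*I)) = -3657*(-4*105)*(-2 + √(-8 + 4*I)) = -(-1535940)*(-2 + √(-8 + 4*I)) = -3657*(840 - 420*√(-8 + 4*I)) = -3071880 + 1535940*√(-8 + 4*I)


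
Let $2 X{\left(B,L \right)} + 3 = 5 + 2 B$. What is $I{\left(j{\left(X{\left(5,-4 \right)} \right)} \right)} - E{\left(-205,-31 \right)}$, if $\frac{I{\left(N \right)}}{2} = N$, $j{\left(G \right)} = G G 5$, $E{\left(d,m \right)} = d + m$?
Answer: $596$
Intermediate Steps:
$X{\left(B,L \right)} = 1 + B$ ($X{\left(B,L \right)} = - \frac{3}{2} + \frac{5 + 2 B}{2} = - \frac{3}{2} + \left(\frac{5}{2} + B\right) = 1 + B$)
$j{\left(G \right)} = 5 G^{2}$ ($j{\left(G \right)} = G^{2} \cdot 5 = 5 G^{2}$)
$I{\left(N \right)} = 2 N$
$I{\left(j{\left(X{\left(5,-4 \right)} \right)} \right)} - E{\left(-205,-31 \right)} = 2 \cdot 5 \left(1 + 5\right)^{2} - \left(-205 - 31\right) = 2 \cdot 5 \cdot 6^{2} - -236 = 2 \cdot 5 \cdot 36 + 236 = 2 \cdot 180 + 236 = 360 + 236 = 596$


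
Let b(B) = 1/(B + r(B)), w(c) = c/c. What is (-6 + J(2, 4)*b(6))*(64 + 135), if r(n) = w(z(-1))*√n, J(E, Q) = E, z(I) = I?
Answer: -5572/5 - 199*√6/15 ≈ -1146.9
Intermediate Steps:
w(c) = 1
r(n) = √n (r(n) = 1*√n = √n)
b(B) = 1/(B + √B)
(-6 + J(2, 4)*b(6))*(64 + 135) = (-6 + 2/(6 + √6))*(64 + 135) = (-6 + 2/(6 + √6))*199 = -1194 + 398/(6 + √6)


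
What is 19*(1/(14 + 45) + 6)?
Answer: 6745/59 ≈ 114.32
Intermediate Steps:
19*(1/(14 + 45) + 6) = 19*(1/59 + 6) = 19*(355/59) = 6745/59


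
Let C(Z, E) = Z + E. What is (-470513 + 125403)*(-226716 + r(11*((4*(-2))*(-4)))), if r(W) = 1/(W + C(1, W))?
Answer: 11032116116138/141 ≈ 7.8242e+10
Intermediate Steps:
C(Z, E) = E + Z
r(W) = 1/(1 + 2*W) (r(W) = 1/(W + (W + 1)) = 1/(W + (1 + W)) = 1/(1 + 2*W))
(-470513 + 125403)*(-226716 + r(11*((4*(-2))*(-4)))) = (-470513 + 125403)*(-226716 + 1/(1 + 2*(11*((4*(-2))*(-4))))) = -345110*(-226716 + 1/(1 + 2*(11*(-8*(-4))))) = -345110*(-226716 + 1/(1 + 2*(11*32))) = -345110*(-226716 + 1/(1 + 2*352)) = -345110*(-226716 + 1/(1 + 704)) = -345110*(-226716 + 1/705) = -345110*(-159834779/705) = 11032116116138/141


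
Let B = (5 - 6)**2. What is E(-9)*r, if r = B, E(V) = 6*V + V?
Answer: -63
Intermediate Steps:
E(V) = 7*V
B = 1 (B = (-1)**2 = 1)
r = 1
E(-9)*r = (7*(-9))*1 = -63*1 = -63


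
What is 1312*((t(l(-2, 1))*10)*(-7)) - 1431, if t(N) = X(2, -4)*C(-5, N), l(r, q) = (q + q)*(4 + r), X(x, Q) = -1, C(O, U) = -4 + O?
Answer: -827991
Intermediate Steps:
l(r, q) = 2*q*(4 + r) (l(r, q) = (2*q)*(4 + r) = 2*q*(4 + r))
t(N) = 9 (t(N) = -(-4 - 5) = -1*(-9) = 9)
1312*((t(l(-2, 1))*10)*(-7)) - 1431 = 1312*((9*10)*(-7)) - 1431 = 1312*(90*(-7)) - 1431 = 1312*(-630) - 1431 = -826560 - 1431 = -827991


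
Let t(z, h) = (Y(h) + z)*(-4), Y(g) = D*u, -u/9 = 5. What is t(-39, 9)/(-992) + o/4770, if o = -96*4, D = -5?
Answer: 2129/3180 ≈ 0.66950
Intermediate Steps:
u = -45 (u = -9*5 = -45)
o = -384
Y(g) = 225 (Y(g) = -5*(-45) = 225)
t(z, h) = -900 - 4*z (t(z, h) = (225 + z)*(-4) = -900 - 4*z)
t(-39, 9)/(-992) + o/4770 = (-900 - 4*(-39))/(-992) - 384/4770 = (-900 + 156)*(-1/992) - 384*1/4770 = -744*(-1/992) - 64/795 = ¾ - 64/795 = 2129/3180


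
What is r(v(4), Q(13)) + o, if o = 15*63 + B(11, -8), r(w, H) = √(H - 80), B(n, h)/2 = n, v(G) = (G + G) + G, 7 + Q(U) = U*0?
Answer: 967 + I*√87 ≈ 967.0 + 9.3274*I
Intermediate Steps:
Q(U) = -7 (Q(U) = -7 + U*0 = -7 + 0 = -7)
v(G) = 3*G (v(G) = 2*G + G = 3*G)
B(n, h) = 2*n
r(w, H) = √(-80 + H)
o = 967 (o = 15*63 + 2*11 = 945 + 22 = 967)
r(v(4), Q(13)) + o = √(-80 - 7) + 967 = √(-87) + 967 = I*√87 + 967 = 967 + I*√87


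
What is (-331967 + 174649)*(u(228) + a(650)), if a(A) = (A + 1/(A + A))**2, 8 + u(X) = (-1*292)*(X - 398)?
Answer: -62762391303508659/845000 ≈ -7.4275e+10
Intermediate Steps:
u(X) = 116208 - 292*X (u(X) = -8 + (-1*292)*(X - 398) = -8 - 292*(-398 + X) = -8 + (116216 - 292*X) = 116208 - 292*X)
a(A) = (A + 1/(2*A))**2
(-331967 + 174649)*(u(228) + a(650)) = (-331967 + 174649)*((116208 - 292*228) + (1/4)*(1 + 2*650**2)**2/650**2) = -157318*((116208 - 66576) + (1/4)*(1/422500)*(1 + 2*422500)**2) = -157318*(49632 + (1/4)*(1/422500)*(1 + 845000)**2) = -157318*(49632 + (1/4)*(1/422500)*845001**2) = -157318*(49632 + (1/4)*(1/422500)*714026690001) = -157318*(49632 + 714026690001/1690000) = -157318*797904770001/1690000 = -62762391303508659/845000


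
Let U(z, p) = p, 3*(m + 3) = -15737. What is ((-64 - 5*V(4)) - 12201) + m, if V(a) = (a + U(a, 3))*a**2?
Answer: -54221/3 ≈ -18074.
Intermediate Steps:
m = -15746/3 (m = -3 + (1/3)*(-15737) = -3 - 15737/3 = -15746/3 ≈ -5248.7)
V(a) = a**2*(3 + a) (V(a) = (a + 3)*a**2 = (3 + a)*a**2 = a**2*(3 + a))
((-64 - 5*V(4)) - 12201) + m = ((-64 - 5*4**2*(3 + 4)) - 12201) - 15746/3 = ((-64 - 80*7) - 12201) - 15746/3 = ((-64 - 5*112) - 12201) - 15746/3 = ((-64 - 560) - 12201) - 15746/3 = (-624 - 12201) - 15746/3 = -12825 - 15746/3 = -54221/3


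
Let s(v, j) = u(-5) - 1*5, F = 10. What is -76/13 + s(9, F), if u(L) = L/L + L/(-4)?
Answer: -447/52 ≈ -8.5962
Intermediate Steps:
u(L) = 1 - L/4 (u(L) = 1 + L*(-¼) = 1 - L/4)
s(v, j) = -11/4 (s(v, j) = (1 - ¼*(-5)) - 1*5 = (1 + 5/4) - 5 = 9/4 - 5 = -11/4)
-76/13 + s(9, F) = -76/13 - 11/4 = -447/52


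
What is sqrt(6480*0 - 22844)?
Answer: 2*I*sqrt(5711) ≈ 151.14*I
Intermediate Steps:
sqrt(6480*0 - 22844) = sqrt(0 - 22844) = sqrt(-22844) = 2*I*sqrt(5711)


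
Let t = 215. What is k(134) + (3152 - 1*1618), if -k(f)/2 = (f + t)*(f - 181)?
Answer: 34340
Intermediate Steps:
k(f) = -2*(-181 + f)*(215 + f) (k(f) = -2*(f + 215)*(f - 181) = -2*(215 + f)*(-181 + f) = -2*(-181 + f)*(215 + f))
k(134) + (3152 - 1*1618) = (77830 - 68*134 - 2*134²) + (3152 - 1*1618) = (77830 - 9112 - 2*17956) + (3152 - 1618) = (77830 - 9112 - 35912) + 1534 = 32806 + 1534 = 34340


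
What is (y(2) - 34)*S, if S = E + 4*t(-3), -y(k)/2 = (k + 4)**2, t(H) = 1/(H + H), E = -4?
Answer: 1484/3 ≈ 494.67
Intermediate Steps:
t(H) = 1/(2*H)
y(k) = -2*(4 + k)**2 (y(k) = -2*(k + 4)**2 = -2*(4 + k)**2)
S = -14/3 (S = -4 + 4*((1/2)/(-3)) = -4 + 4*((1/2)*(-1/3)) = -4 + 4*(-1/6) = -4 - 2/3 = -14/3 ≈ -4.6667)
(y(2) - 34)*S = (-2*(4 + 2)**2 - 34)*(-14/3) = (-2*6**2 - 34)*(-14/3) = (-2*36 - 34)*(-14/3) = (-72 - 34)*(-14/3) = -106*(-14/3) = 1484/3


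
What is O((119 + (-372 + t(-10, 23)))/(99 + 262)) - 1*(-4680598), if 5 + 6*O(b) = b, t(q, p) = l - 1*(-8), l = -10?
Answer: 5069086604/1083 ≈ 4.6806e+6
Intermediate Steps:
t(q, p) = -2 (t(q, p) = -10 - 1*(-8) = -10 + 8 = -2)
O(b) = -⅚ + b/6
O((119 + (-372 + t(-10, 23)))/(99 + 262)) - 1*(-4680598) = (-⅚ + ((119 + (-372 - 2))/(99 + 262))/6) - 1*(-4680598) = (-⅚ + ((119 - 374)/361)/6) + 4680598 = (-⅚ + (-255*1/361)/6) + 4680598 = (-⅚ + (⅙)*(-255/361)) + 4680598 = (-⅚ - 85/722) + 4680598 = -1030/1083 + 4680598 = 5069086604/1083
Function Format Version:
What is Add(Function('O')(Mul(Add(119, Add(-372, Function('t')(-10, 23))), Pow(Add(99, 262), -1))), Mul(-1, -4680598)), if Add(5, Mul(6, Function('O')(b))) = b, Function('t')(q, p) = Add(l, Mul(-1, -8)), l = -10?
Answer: Rational(5069086604, 1083) ≈ 4.6806e+6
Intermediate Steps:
Function('t')(q, p) = -2 (Function('t')(q, p) = Add(-10, Mul(-1, -8)) = Add(-10, 8) = -2)
Function('O')(b) = Add(Rational(-5, 6), Mul(Rational(1, 6), b))
Add(Function('O')(Mul(Add(119, Add(-372, Function('t')(-10, 23))), Pow(Add(99, 262), -1))), Mul(-1, -4680598)) = Add(Add(Rational(-5, 6), Mul(Rational(1, 6), Mul(Add(119, Add(-372, -2)), Pow(Add(99, 262), -1)))), Mul(-1, -4680598)) = Add(Add(Rational(-5, 6), Mul(Rational(1, 6), Mul(Add(119, -374), Pow(361, -1)))), 4680598) = Add(Add(Rational(-5, 6), Mul(Rational(1, 6), Mul(-255, Rational(1, 361)))), 4680598) = Add(Add(Rational(-5, 6), Mul(Rational(1, 6), Rational(-255, 361))), 4680598) = Add(Add(Rational(-5, 6), Rational(-85, 722)), 4680598) = Add(Rational(-1030, 1083), 4680598) = Rational(5069086604, 1083)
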